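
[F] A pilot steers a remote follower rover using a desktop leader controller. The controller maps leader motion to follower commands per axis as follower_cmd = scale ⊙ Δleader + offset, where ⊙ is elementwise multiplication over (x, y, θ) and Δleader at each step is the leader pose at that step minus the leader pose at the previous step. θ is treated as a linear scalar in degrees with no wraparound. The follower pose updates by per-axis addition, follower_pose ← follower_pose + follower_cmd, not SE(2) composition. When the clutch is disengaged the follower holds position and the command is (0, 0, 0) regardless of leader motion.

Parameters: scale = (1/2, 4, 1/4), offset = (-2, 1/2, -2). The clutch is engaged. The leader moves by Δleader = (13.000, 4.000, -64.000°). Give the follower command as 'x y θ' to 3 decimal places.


axis x: 1/2·13.000 + -2 = 4.500
axis y: 4·4.000 + 1/2 = 16.500
axis θ: 1/4·-64.000 + -2 = -18.000

4.500 16.500 -18.000


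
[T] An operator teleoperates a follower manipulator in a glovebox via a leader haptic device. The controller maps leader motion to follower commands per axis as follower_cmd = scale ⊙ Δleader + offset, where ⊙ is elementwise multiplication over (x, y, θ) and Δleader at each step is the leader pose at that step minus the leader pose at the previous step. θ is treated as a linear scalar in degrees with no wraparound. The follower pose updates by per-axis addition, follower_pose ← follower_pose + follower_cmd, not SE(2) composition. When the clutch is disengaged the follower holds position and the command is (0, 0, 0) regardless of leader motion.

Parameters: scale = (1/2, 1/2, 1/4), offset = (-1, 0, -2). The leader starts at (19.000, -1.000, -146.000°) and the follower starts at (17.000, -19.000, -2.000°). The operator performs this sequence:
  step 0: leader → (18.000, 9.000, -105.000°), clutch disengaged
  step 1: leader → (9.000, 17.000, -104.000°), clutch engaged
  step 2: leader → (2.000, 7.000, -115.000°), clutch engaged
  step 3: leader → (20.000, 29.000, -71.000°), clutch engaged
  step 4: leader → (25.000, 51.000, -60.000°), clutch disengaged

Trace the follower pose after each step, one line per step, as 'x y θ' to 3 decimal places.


step 0: Δleader=(-1.000, 10.000, 41.000°), disengaged; cmd=(0,0,0) → follower holds at (17.000, -19.000, -2.000°)
step 1: Δleader=(-9.000, 8.000, 1.000°), engaged; cmd=(-5.500, 4.000, -1.750°) → follower=(11.500, -15.000, -3.750°)
step 2: Δleader=(-7.000, -10.000, -11.000°), engaged; cmd=(-4.500, -5.000, -4.750°) → follower=(7.000, -20.000, -8.500°)
step 3: Δleader=(18.000, 22.000, 44.000°), engaged; cmd=(8.000, 11.000, 9.000°) → follower=(15.000, -9.000, 0.500°)
step 4: Δleader=(5.000, 22.000, 11.000°), disengaged; cmd=(0,0,0) → follower holds at (15.000, -9.000, 0.500°)

17.000 -19.000 -2.000
11.500 -15.000 -3.750
7.000 -20.000 -8.500
15.000 -9.000 0.500
15.000 -9.000 0.500


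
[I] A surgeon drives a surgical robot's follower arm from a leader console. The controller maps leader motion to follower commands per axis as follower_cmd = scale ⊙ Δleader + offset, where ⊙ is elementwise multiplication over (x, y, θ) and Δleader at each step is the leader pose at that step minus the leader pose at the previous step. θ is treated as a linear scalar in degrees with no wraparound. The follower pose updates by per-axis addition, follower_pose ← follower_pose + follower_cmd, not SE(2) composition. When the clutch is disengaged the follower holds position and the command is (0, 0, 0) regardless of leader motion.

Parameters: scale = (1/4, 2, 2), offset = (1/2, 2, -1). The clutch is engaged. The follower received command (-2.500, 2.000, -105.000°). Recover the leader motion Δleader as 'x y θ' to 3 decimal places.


-12.000 0.000 -52.000

axis x: (-2.500 − 1/2) / (1/4) = -12.000
axis y: (2.000 − 2) / (2) = 0.000
axis θ: (-105.000 − -1) / (2) = -52.000


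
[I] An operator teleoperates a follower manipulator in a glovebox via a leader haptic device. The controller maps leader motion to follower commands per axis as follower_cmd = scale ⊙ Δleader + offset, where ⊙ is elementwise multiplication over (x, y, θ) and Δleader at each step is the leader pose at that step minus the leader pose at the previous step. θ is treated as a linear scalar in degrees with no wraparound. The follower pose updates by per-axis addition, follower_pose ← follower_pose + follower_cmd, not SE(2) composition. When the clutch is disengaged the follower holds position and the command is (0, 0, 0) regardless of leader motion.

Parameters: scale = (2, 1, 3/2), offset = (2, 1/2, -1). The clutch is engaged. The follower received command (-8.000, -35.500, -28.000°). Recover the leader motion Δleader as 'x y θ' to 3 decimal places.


axis x: (-8.000 − 2) / (2) = -5.000
axis y: (-35.500 − 1/2) / (1) = -36.000
axis θ: (-28.000 − -1) / (3/2) = -18.000

-5.000 -36.000 -18.000


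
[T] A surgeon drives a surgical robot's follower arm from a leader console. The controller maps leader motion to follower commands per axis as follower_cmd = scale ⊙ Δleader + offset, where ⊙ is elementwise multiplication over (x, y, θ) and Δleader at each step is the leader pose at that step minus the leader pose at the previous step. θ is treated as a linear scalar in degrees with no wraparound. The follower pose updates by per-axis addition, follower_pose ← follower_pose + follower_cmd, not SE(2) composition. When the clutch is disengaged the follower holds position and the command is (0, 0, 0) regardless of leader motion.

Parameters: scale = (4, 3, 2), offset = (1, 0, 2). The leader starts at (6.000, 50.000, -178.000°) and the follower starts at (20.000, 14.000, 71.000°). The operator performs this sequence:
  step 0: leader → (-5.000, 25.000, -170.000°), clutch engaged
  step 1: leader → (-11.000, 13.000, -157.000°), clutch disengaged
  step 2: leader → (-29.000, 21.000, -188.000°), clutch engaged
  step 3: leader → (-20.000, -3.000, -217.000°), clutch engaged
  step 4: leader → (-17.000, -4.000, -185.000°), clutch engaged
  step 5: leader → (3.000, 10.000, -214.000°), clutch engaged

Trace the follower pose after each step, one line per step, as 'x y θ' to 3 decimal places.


step 0: Δleader=(-11.000, -25.000, 8.000°), engaged; cmd=(-43.000, -75.000, 18.000°) → follower=(-23.000, -61.000, 89.000°)
step 1: Δleader=(-6.000, -12.000, 13.000°), disengaged; cmd=(0,0,0) → follower holds at (-23.000, -61.000, 89.000°)
step 2: Δleader=(-18.000, 8.000, -31.000°), engaged; cmd=(-71.000, 24.000, -60.000°) → follower=(-94.000, -37.000, 29.000°)
step 3: Δleader=(9.000, -24.000, -29.000°), engaged; cmd=(37.000, -72.000, -56.000°) → follower=(-57.000, -109.000, -27.000°)
step 4: Δleader=(3.000, -1.000, 32.000°), engaged; cmd=(13.000, -3.000, 66.000°) → follower=(-44.000, -112.000, 39.000°)
step 5: Δleader=(20.000, 14.000, -29.000°), engaged; cmd=(81.000, 42.000, -56.000°) → follower=(37.000, -70.000, -17.000°)

-23.000 -61.000 89.000
-23.000 -61.000 89.000
-94.000 -37.000 29.000
-57.000 -109.000 -27.000
-44.000 -112.000 39.000
37.000 -70.000 -17.000


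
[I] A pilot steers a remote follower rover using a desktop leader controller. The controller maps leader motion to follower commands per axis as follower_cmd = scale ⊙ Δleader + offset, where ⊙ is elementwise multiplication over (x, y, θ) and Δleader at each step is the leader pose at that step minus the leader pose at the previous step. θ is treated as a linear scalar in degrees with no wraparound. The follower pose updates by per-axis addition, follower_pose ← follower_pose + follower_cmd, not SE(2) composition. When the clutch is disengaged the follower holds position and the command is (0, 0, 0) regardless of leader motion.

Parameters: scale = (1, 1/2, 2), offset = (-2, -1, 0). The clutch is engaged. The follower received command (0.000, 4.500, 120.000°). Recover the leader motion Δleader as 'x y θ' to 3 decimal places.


axis x: (0.000 − -2) / (1) = 2.000
axis y: (4.500 − -1) / (1/2) = 11.000
axis θ: (120.000 − 0) / (2) = 60.000

2.000 11.000 60.000


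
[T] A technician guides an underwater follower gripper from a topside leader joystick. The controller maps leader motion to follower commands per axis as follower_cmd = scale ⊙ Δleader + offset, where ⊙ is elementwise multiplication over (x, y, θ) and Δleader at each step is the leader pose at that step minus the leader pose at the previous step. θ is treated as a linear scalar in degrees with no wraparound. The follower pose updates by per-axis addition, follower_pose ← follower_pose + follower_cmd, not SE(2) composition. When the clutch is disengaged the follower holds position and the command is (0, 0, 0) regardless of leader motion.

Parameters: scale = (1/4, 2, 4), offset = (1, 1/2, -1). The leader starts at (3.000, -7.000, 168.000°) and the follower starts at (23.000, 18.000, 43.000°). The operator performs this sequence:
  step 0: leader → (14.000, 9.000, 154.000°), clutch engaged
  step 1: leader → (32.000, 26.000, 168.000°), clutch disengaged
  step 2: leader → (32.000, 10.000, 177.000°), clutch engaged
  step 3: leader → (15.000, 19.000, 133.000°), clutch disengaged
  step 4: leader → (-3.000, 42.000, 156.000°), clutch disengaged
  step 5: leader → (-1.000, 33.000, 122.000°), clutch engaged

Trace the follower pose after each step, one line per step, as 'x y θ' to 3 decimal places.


26.750 50.500 -14.000
26.750 50.500 -14.000
27.750 19.000 21.000
27.750 19.000 21.000
27.750 19.000 21.000
29.250 1.500 -116.000

step 0: Δleader=(11.000, 16.000, -14.000°), engaged; cmd=(3.750, 32.500, -57.000°) → follower=(26.750, 50.500, -14.000°)
step 1: Δleader=(18.000, 17.000, 14.000°), disengaged; cmd=(0,0,0) → follower holds at (26.750, 50.500, -14.000°)
step 2: Δleader=(0.000, -16.000, 9.000°), engaged; cmd=(1.000, -31.500, 35.000°) → follower=(27.750, 19.000, 21.000°)
step 3: Δleader=(-17.000, 9.000, -44.000°), disengaged; cmd=(0,0,0) → follower holds at (27.750, 19.000, 21.000°)
step 4: Δleader=(-18.000, 23.000, 23.000°), disengaged; cmd=(0,0,0) → follower holds at (27.750, 19.000, 21.000°)
step 5: Δleader=(2.000, -9.000, -34.000°), engaged; cmd=(1.500, -17.500, -137.000°) → follower=(29.250, 1.500, -116.000°)


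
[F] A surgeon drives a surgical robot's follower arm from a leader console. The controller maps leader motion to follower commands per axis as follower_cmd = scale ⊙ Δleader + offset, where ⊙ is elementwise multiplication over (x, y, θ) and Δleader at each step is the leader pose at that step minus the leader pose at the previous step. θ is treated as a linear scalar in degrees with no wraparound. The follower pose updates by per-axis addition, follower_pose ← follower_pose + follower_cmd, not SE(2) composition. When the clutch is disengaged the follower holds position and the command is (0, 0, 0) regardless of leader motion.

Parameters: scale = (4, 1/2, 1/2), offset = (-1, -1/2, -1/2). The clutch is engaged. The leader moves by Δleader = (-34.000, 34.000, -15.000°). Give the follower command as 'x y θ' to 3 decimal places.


-137.000 16.500 -8.000

axis x: 4·-34.000 + -1 = -137.000
axis y: 1/2·34.000 + -1/2 = 16.500
axis θ: 1/2·-15.000 + -1/2 = -8.000


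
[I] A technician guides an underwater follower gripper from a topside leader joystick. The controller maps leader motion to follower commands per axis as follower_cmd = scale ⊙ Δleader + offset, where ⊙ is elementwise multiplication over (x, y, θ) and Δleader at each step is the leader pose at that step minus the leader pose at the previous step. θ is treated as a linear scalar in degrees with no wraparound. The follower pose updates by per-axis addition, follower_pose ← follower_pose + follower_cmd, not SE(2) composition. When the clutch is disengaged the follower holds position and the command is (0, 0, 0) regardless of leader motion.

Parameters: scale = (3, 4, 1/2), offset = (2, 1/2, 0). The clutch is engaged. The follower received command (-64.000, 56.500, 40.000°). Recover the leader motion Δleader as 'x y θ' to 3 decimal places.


-22.000 14.000 80.000

axis x: (-64.000 − 2) / (3) = -22.000
axis y: (56.500 − 1/2) / (4) = 14.000
axis θ: (40.000 − 0) / (1/2) = 80.000


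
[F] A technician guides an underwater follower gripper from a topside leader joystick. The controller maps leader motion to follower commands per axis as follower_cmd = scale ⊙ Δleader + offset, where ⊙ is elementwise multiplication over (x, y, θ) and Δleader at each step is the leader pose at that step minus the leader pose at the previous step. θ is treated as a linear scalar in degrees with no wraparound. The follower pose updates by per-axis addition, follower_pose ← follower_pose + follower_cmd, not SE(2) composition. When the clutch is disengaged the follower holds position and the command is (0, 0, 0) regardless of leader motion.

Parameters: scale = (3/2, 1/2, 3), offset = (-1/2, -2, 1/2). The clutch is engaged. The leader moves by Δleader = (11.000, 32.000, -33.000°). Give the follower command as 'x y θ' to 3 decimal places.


16.000 14.000 -98.500

axis x: 3/2·11.000 + -1/2 = 16.000
axis y: 1/2·32.000 + -2 = 14.000
axis θ: 3·-33.000 + 1/2 = -98.500


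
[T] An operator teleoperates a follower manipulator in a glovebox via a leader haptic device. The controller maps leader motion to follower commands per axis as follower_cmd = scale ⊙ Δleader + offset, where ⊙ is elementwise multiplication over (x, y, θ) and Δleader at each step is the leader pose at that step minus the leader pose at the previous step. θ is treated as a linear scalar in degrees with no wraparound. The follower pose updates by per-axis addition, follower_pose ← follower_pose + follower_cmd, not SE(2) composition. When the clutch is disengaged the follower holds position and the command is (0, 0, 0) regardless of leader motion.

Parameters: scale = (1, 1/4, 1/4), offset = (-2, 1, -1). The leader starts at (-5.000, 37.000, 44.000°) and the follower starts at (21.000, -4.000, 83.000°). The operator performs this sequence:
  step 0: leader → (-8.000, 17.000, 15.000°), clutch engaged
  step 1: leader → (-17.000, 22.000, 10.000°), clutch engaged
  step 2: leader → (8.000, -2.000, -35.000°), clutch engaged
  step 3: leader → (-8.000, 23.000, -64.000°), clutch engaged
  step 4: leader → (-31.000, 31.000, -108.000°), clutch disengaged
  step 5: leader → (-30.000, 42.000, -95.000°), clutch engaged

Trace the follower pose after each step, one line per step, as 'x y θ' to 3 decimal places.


step 0: Δleader=(-3.000, -20.000, -29.000°), engaged; cmd=(-5.000, -4.000, -8.250°) → follower=(16.000, -8.000, 74.750°)
step 1: Δleader=(-9.000, 5.000, -5.000°), engaged; cmd=(-11.000, 2.250, -2.250°) → follower=(5.000, -5.750, 72.500°)
step 2: Δleader=(25.000, -24.000, -45.000°), engaged; cmd=(23.000, -5.000, -12.250°) → follower=(28.000, -10.750, 60.250°)
step 3: Δleader=(-16.000, 25.000, -29.000°), engaged; cmd=(-18.000, 7.250, -8.250°) → follower=(10.000, -3.500, 52.000°)
step 4: Δleader=(-23.000, 8.000, -44.000°), disengaged; cmd=(0,0,0) → follower holds at (10.000, -3.500, 52.000°)
step 5: Δleader=(1.000, 11.000, 13.000°), engaged; cmd=(-1.000, 3.750, 2.250°) → follower=(9.000, 0.250, 54.250°)

16.000 -8.000 74.750
5.000 -5.750 72.500
28.000 -10.750 60.250
10.000 -3.500 52.000
10.000 -3.500 52.000
9.000 0.250 54.250


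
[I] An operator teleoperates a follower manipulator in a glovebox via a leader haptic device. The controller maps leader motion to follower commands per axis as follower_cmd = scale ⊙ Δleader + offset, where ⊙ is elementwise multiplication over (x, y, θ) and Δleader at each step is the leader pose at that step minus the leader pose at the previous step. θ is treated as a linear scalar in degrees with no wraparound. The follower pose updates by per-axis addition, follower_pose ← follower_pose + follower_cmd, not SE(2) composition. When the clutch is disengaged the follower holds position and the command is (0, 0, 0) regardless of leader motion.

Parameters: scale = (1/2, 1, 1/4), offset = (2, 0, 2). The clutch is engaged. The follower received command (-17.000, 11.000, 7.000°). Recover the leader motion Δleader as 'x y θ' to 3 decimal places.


-38.000 11.000 20.000

axis x: (-17.000 − 2) / (1/2) = -38.000
axis y: (11.000 − 0) / (1) = 11.000
axis θ: (7.000 − 2) / (1/4) = 20.000


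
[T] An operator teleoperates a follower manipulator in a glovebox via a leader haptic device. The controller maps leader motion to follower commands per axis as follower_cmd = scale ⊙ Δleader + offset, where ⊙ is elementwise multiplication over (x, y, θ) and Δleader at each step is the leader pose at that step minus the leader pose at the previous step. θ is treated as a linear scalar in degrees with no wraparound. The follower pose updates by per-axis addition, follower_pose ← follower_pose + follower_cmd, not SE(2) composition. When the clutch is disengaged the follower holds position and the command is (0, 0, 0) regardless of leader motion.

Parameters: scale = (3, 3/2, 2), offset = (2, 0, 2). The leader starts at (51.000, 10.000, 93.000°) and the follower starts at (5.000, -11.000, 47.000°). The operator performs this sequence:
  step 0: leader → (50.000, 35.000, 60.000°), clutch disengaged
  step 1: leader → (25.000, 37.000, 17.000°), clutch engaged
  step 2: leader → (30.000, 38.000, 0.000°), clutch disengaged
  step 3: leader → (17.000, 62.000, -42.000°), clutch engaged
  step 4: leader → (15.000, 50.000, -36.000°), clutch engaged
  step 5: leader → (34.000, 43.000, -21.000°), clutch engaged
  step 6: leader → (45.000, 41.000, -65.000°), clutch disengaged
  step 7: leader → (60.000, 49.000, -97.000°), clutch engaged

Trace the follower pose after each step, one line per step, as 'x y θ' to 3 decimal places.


step 0: Δleader=(-1.000, 25.000, -33.000°), disengaged; cmd=(0,0,0) → follower holds at (5.000, -11.000, 47.000°)
step 1: Δleader=(-25.000, 2.000, -43.000°), engaged; cmd=(-73.000, 3.000, -84.000°) → follower=(-68.000, -8.000, -37.000°)
step 2: Δleader=(5.000, 1.000, -17.000°), disengaged; cmd=(0,0,0) → follower holds at (-68.000, -8.000, -37.000°)
step 3: Δleader=(-13.000, 24.000, -42.000°), engaged; cmd=(-37.000, 36.000, -82.000°) → follower=(-105.000, 28.000, -119.000°)
step 4: Δleader=(-2.000, -12.000, 6.000°), engaged; cmd=(-4.000, -18.000, 14.000°) → follower=(-109.000, 10.000, -105.000°)
step 5: Δleader=(19.000, -7.000, 15.000°), engaged; cmd=(59.000, -10.500, 32.000°) → follower=(-50.000, -0.500, -73.000°)
step 6: Δleader=(11.000, -2.000, -44.000°), disengaged; cmd=(0,0,0) → follower holds at (-50.000, -0.500, -73.000°)
step 7: Δleader=(15.000, 8.000, -32.000°), engaged; cmd=(47.000, 12.000, -62.000°) → follower=(-3.000, 11.500, -135.000°)

5.000 -11.000 47.000
-68.000 -8.000 -37.000
-68.000 -8.000 -37.000
-105.000 28.000 -119.000
-109.000 10.000 -105.000
-50.000 -0.500 -73.000
-50.000 -0.500 -73.000
-3.000 11.500 -135.000


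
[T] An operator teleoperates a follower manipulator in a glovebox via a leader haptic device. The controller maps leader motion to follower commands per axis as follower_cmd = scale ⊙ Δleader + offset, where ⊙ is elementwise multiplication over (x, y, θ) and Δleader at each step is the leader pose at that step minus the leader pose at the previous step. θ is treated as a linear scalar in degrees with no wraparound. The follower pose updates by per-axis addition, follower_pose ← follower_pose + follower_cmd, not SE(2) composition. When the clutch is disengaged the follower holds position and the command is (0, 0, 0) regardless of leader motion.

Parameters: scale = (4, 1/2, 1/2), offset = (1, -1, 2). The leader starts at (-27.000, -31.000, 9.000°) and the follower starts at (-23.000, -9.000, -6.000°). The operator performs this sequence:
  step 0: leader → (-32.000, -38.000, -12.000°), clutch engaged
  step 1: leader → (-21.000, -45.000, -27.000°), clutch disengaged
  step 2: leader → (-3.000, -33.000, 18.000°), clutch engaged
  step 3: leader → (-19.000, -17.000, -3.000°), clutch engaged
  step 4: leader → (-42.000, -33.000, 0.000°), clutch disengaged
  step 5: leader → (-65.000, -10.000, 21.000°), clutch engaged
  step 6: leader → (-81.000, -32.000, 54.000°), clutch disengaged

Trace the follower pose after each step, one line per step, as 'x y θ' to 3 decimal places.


-42.000 -13.500 -14.500
-42.000 -13.500 -14.500
31.000 -8.500 10.000
-32.000 -1.500 1.500
-32.000 -1.500 1.500
-123.000 9.000 14.000
-123.000 9.000 14.000

step 0: Δleader=(-5.000, -7.000, -21.000°), engaged; cmd=(-19.000, -4.500, -8.500°) → follower=(-42.000, -13.500, -14.500°)
step 1: Δleader=(11.000, -7.000, -15.000°), disengaged; cmd=(0,0,0) → follower holds at (-42.000, -13.500, -14.500°)
step 2: Δleader=(18.000, 12.000, 45.000°), engaged; cmd=(73.000, 5.000, 24.500°) → follower=(31.000, -8.500, 10.000°)
step 3: Δleader=(-16.000, 16.000, -21.000°), engaged; cmd=(-63.000, 7.000, -8.500°) → follower=(-32.000, -1.500, 1.500°)
step 4: Δleader=(-23.000, -16.000, 3.000°), disengaged; cmd=(0,0,0) → follower holds at (-32.000, -1.500, 1.500°)
step 5: Δleader=(-23.000, 23.000, 21.000°), engaged; cmd=(-91.000, 10.500, 12.500°) → follower=(-123.000, 9.000, 14.000°)
step 6: Δleader=(-16.000, -22.000, 33.000°), disengaged; cmd=(0,0,0) → follower holds at (-123.000, 9.000, 14.000°)


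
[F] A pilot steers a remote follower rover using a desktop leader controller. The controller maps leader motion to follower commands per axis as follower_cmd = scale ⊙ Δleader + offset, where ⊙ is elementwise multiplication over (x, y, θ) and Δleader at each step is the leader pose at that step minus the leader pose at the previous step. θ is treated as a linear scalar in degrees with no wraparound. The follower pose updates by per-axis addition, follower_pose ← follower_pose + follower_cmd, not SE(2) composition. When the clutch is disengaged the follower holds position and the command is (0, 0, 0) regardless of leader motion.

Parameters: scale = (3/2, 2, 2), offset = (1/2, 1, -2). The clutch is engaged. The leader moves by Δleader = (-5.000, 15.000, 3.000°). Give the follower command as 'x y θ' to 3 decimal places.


-7.000 31.000 4.000

axis x: 3/2·-5.000 + 1/2 = -7.000
axis y: 2·15.000 + 1 = 31.000
axis θ: 2·3.000 + -2 = 4.000


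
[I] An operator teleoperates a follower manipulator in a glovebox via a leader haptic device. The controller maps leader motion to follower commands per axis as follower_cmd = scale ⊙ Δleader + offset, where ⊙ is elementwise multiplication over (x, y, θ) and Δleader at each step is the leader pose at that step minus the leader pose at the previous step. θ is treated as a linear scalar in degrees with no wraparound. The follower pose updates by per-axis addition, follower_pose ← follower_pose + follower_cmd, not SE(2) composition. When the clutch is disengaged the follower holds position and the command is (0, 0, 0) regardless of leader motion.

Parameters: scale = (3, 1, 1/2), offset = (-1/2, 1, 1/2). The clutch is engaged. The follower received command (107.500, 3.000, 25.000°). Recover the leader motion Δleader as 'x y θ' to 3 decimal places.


36.000 2.000 49.000

axis x: (107.500 − -1/2) / (3) = 36.000
axis y: (3.000 − 1) / (1) = 2.000
axis θ: (25.000 − 1/2) / (1/2) = 49.000


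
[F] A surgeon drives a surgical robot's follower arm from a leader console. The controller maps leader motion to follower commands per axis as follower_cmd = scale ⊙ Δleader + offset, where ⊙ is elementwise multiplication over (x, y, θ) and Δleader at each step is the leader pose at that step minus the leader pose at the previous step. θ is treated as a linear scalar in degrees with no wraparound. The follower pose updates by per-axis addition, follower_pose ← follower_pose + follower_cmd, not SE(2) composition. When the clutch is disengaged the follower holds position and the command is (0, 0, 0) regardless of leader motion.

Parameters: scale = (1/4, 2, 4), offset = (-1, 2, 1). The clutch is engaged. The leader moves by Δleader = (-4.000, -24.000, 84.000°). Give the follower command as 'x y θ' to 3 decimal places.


axis x: 1/4·-4.000 + -1 = -2.000
axis y: 2·-24.000 + 2 = -46.000
axis θ: 4·84.000 + 1 = 337.000

-2.000 -46.000 337.000


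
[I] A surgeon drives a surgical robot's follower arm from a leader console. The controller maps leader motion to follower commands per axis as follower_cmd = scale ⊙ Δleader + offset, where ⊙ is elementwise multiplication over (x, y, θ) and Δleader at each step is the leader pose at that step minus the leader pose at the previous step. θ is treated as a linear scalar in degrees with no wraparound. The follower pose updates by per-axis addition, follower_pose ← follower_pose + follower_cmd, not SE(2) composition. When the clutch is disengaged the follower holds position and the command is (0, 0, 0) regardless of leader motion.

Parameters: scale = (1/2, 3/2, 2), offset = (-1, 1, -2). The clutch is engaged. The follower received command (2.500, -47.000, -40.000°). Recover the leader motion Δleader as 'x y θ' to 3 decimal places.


7.000 -32.000 -19.000

axis x: (2.500 − -1) / (1/2) = 7.000
axis y: (-47.000 − 1) / (3/2) = -32.000
axis θ: (-40.000 − -2) / (2) = -19.000


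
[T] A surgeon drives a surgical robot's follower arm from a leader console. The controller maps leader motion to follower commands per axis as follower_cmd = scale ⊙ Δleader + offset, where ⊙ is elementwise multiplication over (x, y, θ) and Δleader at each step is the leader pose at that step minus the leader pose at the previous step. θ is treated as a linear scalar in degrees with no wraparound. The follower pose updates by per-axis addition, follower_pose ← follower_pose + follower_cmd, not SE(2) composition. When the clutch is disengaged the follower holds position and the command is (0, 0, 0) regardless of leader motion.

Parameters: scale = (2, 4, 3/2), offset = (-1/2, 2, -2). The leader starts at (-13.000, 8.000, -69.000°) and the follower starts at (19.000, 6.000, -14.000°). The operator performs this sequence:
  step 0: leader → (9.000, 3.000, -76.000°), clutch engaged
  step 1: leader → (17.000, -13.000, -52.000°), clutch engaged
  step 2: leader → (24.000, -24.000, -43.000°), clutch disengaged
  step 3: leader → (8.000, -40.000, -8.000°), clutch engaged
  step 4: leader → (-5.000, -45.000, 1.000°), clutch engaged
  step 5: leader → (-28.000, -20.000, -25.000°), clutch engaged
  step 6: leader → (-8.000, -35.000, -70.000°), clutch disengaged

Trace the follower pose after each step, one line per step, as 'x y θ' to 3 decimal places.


62.500 -12.000 -26.500
78.000 -74.000 7.500
78.000 -74.000 7.500
45.500 -136.000 58.000
19.000 -154.000 69.500
-27.500 -52.000 28.500
-27.500 -52.000 28.500

step 0: Δleader=(22.000, -5.000, -7.000°), engaged; cmd=(43.500, -18.000, -12.500°) → follower=(62.500, -12.000, -26.500°)
step 1: Δleader=(8.000, -16.000, 24.000°), engaged; cmd=(15.500, -62.000, 34.000°) → follower=(78.000, -74.000, 7.500°)
step 2: Δleader=(7.000, -11.000, 9.000°), disengaged; cmd=(0,0,0) → follower holds at (78.000, -74.000, 7.500°)
step 3: Δleader=(-16.000, -16.000, 35.000°), engaged; cmd=(-32.500, -62.000, 50.500°) → follower=(45.500, -136.000, 58.000°)
step 4: Δleader=(-13.000, -5.000, 9.000°), engaged; cmd=(-26.500, -18.000, 11.500°) → follower=(19.000, -154.000, 69.500°)
step 5: Δleader=(-23.000, 25.000, -26.000°), engaged; cmd=(-46.500, 102.000, -41.000°) → follower=(-27.500, -52.000, 28.500°)
step 6: Δleader=(20.000, -15.000, -45.000°), disengaged; cmd=(0,0,0) → follower holds at (-27.500, -52.000, 28.500°)


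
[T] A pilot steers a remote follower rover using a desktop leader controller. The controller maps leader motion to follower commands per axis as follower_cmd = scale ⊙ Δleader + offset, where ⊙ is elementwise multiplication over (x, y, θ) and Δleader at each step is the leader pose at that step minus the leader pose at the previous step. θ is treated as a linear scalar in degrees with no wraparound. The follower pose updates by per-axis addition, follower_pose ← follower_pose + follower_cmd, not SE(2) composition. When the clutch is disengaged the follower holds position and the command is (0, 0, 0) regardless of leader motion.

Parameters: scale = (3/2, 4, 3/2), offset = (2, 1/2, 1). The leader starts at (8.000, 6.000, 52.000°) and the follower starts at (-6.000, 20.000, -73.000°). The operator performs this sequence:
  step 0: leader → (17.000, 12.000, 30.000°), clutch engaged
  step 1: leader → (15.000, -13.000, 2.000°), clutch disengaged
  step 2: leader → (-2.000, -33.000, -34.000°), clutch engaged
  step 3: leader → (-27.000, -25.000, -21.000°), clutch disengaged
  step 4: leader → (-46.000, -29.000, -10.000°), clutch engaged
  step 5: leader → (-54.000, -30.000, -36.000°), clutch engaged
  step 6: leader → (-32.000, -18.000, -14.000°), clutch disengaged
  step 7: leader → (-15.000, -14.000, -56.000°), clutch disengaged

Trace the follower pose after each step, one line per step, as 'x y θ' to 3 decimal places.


9.500 44.500 -105.000
9.500 44.500 -105.000
-14.000 -35.000 -158.000
-14.000 -35.000 -158.000
-40.500 -50.500 -140.500
-50.500 -54.000 -178.500
-50.500 -54.000 -178.500
-50.500 -54.000 -178.500

step 0: Δleader=(9.000, 6.000, -22.000°), engaged; cmd=(15.500, 24.500, -32.000°) → follower=(9.500, 44.500, -105.000°)
step 1: Δleader=(-2.000, -25.000, -28.000°), disengaged; cmd=(0,0,0) → follower holds at (9.500, 44.500, -105.000°)
step 2: Δleader=(-17.000, -20.000, -36.000°), engaged; cmd=(-23.500, -79.500, -53.000°) → follower=(-14.000, -35.000, -158.000°)
step 3: Δleader=(-25.000, 8.000, 13.000°), disengaged; cmd=(0,0,0) → follower holds at (-14.000, -35.000, -158.000°)
step 4: Δleader=(-19.000, -4.000, 11.000°), engaged; cmd=(-26.500, -15.500, 17.500°) → follower=(-40.500, -50.500, -140.500°)
step 5: Δleader=(-8.000, -1.000, -26.000°), engaged; cmd=(-10.000, -3.500, -38.000°) → follower=(-50.500, -54.000, -178.500°)
step 6: Δleader=(22.000, 12.000, 22.000°), disengaged; cmd=(0,0,0) → follower holds at (-50.500, -54.000, -178.500°)
step 7: Δleader=(17.000, 4.000, -42.000°), disengaged; cmd=(0,0,0) → follower holds at (-50.500, -54.000, -178.500°)


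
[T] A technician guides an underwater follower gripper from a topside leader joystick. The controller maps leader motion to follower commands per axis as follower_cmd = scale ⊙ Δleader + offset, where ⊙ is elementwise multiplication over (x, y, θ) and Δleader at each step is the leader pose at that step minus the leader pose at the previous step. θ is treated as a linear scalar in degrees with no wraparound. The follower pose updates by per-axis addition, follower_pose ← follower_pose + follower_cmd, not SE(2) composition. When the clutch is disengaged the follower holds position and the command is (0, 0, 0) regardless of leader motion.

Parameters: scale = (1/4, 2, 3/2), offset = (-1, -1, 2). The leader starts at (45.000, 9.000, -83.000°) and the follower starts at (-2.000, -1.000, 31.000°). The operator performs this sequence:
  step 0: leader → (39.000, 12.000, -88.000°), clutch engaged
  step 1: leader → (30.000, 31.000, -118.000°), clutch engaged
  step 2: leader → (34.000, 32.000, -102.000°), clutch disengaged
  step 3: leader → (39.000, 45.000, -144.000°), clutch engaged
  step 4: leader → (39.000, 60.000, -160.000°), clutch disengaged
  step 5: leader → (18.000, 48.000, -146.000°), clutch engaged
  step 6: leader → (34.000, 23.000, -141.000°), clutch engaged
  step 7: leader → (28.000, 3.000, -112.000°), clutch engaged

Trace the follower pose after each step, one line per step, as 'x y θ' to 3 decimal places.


-4.500 4.000 25.500
-7.750 41.000 -17.500
-7.750 41.000 -17.500
-7.500 66.000 -78.500
-7.500 66.000 -78.500
-13.750 41.000 -55.500
-10.750 -10.000 -46.000
-13.250 -51.000 -0.500

step 0: Δleader=(-6.000, 3.000, -5.000°), engaged; cmd=(-2.500, 5.000, -5.500°) → follower=(-4.500, 4.000, 25.500°)
step 1: Δleader=(-9.000, 19.000, -30.000°), engaged; cmd=(-3.250, 37.000, -43.000°) → follower=(-7.750, 41.000, -17.500°)
step 2: Δleader=(4.000, 1.000, 16.000°), disengaged; cmd=(0,0,0) → follower holds at (-7.750, 41.000, -17.500°)
step 3: Δleader=(5.000, 13.000, -42.000°), engaged; cmd=(0.250, 25.000, -61.000°) → follower=(-7.500, 66.000, -78.500°)
step 4: Δleader=(0.000, 15.000, -16.000°), disengaged; cmd=(0,0,0) → follower holds at (-7.500, 66.000, -78.500°)
step 5: Δleader=(-21.000, -12.000, 14.000°), engaged; cmd=(-6.250, -25.000, 23.000°) → follower=(-13.750, 41.000, -55.500°)
step 6: Δleader=(16.000, -25.000, 5.000°), engaged; cmd=(3.000, -51.000, 9.500°) → follower=(-10.750, -10.000, -46.000°)
step 7: Δleader=(-6.000, -20.000, 29.000°), engaged; cmd=(-2.500, -41.000, 45.500°) → follower=(-13.250, -51.000, -0.500°)


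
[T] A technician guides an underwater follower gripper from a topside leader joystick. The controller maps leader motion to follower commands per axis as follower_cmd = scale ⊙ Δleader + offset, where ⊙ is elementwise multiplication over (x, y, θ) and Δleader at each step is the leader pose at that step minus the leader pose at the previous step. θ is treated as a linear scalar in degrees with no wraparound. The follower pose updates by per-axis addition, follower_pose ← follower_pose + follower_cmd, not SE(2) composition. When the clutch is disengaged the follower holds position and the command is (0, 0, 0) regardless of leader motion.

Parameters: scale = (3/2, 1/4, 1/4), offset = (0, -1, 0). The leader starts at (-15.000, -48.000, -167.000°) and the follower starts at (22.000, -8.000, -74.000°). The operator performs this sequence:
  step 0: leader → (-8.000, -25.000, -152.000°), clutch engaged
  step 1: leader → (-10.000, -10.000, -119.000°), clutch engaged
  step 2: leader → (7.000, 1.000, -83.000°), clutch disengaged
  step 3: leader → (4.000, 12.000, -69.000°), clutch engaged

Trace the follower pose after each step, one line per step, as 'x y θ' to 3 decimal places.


step 0: Δleader=(7.000, 23.000, 15.000°), engaged; cmd=(10.500, 4.750, 3.750°) → follower=(32.500, -3.250, -70.250°)
step 1: Δleader=(-2.000, 15.000, 33.000°), engaged; cmd=(-3.000, 2.750, 8.250°) → follower=(29.500, -0.500, -62.000°)
step 2: Δleader=(17.000, 11.000, 36.000°), disengaged; cmd=(0,0,0) → follower holds at (29.500, -0.500, -62.000°)
step 3: Δleader=(-3.000, 11.000, 14.000°), engaged; cmd=(-4.500, 1.750, 3.500°) → follower=(25.000, 1.250, -58.500°)

32.500 -3.250 -70.250
29.500 -0.500 -62.000
29.500 -0.500 -62.000
25.000 1.250 -58.500


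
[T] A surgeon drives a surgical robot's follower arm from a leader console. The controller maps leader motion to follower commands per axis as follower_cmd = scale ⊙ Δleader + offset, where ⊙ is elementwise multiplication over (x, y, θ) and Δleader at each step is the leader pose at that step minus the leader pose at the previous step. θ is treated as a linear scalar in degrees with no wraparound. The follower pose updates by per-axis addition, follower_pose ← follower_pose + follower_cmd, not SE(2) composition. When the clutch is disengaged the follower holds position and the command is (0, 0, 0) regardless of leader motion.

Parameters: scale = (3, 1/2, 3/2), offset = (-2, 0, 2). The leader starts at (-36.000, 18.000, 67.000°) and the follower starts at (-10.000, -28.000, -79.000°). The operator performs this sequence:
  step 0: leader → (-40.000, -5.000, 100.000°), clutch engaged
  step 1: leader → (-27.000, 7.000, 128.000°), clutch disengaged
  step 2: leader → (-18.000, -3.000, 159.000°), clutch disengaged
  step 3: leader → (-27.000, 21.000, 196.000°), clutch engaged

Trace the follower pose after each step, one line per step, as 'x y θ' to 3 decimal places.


step 0: Δleader=(-4.000, -23.000, 33.000°), engaged; cmd=(-14.000, -11.500, 51.500°) → follower=(-24.000, -39.500, -27.500°)
step 1: Δleader=(13.000, 12.000, 28.000°), disengaged; cmd=(0,0,0) → follower holds at (-24.000, -39.500, -27.500°)
step 2: Δleader=(9.000, -10.000, 31.000°), disengaged; cmd=(0,0,0) → follower holds at (-24.000, -39.500, -27.500°)
step 3: Δleader=(-9.000, 24.000, 37.000°), engaged; cmd=(-29.000, 12.000, 57.500°) → follower=(-53.000, -27.500, 30.000°)

-24.000 -39.500 -27.500
-24.000 -39.500 -27.500
-24.000 -39.500 -27.500
-53.000 -27.500 30.000


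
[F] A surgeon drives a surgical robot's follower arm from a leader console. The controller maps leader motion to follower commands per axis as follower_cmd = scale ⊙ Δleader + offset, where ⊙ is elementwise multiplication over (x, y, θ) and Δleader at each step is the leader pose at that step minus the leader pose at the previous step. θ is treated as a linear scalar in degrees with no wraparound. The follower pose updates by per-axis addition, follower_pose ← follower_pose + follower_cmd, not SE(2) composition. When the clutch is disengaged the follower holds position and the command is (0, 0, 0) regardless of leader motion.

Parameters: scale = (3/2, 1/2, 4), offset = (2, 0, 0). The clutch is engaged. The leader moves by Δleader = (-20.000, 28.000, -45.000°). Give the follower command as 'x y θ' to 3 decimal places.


-28.000 14.000 -180.000

axis x: 3/2·-20.000 + 2 = -28.000
axis y: 1/2·28.000 + 0 = 14.000
axis θ: 4·-45.000 + 0 = -180.000


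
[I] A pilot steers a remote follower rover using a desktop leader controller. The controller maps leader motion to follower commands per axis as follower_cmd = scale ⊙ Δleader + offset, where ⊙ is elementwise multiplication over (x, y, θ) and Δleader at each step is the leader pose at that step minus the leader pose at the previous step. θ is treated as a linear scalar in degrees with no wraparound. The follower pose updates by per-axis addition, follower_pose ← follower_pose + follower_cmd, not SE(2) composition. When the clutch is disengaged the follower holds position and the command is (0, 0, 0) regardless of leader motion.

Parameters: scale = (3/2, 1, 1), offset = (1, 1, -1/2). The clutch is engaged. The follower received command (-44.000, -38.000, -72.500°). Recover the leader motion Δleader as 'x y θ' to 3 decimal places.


-30.000 -39.000 -72.000

axis x: (-44.000 − 1) / (3/2) = -30.000
axis y: (-38.000 − 1) / (1) = -39.000
axis θ: (-72.500 − -1/2) / (1) = -72.000


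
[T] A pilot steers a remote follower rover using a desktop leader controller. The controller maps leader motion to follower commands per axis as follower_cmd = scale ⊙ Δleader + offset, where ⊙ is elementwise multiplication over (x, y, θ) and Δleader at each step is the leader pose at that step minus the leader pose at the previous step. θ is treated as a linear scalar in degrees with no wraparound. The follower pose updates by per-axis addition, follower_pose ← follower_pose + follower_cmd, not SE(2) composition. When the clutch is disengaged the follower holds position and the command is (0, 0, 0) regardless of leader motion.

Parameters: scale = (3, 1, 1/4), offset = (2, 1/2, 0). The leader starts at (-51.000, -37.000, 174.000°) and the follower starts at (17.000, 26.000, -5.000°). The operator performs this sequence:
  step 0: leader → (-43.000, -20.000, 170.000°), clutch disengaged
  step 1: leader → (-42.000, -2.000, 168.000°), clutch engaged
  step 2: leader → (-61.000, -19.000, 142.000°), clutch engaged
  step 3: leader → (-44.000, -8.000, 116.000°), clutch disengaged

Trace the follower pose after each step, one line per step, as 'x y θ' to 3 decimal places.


17.000 26.000 -5.000
22.000 44.500 -5.500
-33.000 28.000 -12.000
-33.000 28.000 -12.000

step 0: Δleader=(8.000, 17.000, -4.000°), disengaged; cmd=(0,0,0) → follower holds at (17.000, 26.000, -5.000°)
step 1: Δleader=(1.000, 18.000, -2.000°), engaged; cmd=(5.000, 18.500, -0.500°) → follower=(22.000, 44.500, -5.500°)
step 2: Δleader=(-19.000, -17.000, -26.000°), engaged; cmd=(-55.000, -16.500, -6.500°) → follower=(-33.000, 28.000, -12.000°)
step 3: Δleader=(17.000, 11.000, -26.000°), disengaged; cmd=(0,0,0) → follower holds at (-33.000, 28.000, -12.000°)
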